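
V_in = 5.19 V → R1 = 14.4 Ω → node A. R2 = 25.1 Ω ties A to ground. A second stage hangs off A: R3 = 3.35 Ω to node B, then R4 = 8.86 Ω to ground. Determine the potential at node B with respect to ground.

The second stage (R3 + R4 = 12.21 Ω) loads node A in parallel with R2.
Effective lower resistance at A: R2 ‖ 12.21 = 8.214 Ω.
So V_A = 5.19 × 0.3632 = 1.885 V.
V_B = V_A × 0.7256 = 1.368 V.

V_B ≈ 1.37 V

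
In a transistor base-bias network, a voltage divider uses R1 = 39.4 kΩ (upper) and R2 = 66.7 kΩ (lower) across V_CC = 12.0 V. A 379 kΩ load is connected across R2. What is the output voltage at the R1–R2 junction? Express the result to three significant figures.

V_out ≈ 7.08 V

R2 ‖ R_L = (66.7 × 379)/(66.7 + 379) = 56.72 kΩ.
Now apply the divider: V_out = 12.0 × 0.5901 = 7.081 V.
(Unloaded it would be 7.54 V; the load pulls it down.)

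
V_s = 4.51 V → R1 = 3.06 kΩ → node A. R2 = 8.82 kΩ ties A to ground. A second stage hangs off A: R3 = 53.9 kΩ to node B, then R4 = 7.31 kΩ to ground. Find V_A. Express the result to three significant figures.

V_A ≈ 3.23 V

Node A sees R2 in parallel with the series input of stage 2, R3 + R4 = 61.21 kΩ.
R2 ‖ (R3+R4) = 7.709 kΩ.
First divider: V_A = V_s · 7.709/(3.06 + 7.709) = 3.229 V.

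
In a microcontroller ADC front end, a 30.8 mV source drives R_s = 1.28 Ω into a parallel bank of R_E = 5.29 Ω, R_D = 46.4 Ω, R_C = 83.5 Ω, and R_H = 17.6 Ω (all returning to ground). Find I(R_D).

I ≈ 0.489 mA

Equivalent of the parallel group: R_p = 3.579 Ω.
V_A = 30.8 × 3.579/4.859 = 22.69 mV.
Branch current I = V_A/R_D = 22.69/46.4 = 0.4889 mA.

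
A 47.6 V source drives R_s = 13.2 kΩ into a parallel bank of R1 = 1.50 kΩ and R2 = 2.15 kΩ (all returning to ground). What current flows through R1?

I ≈ 1.99 mA

Equivalent of the parallel group: R_p = 0.8836 kΩ.
V_A = 47.6 × 0.8836/14.08 = 2.986 V.
I(R1) = V_A / R1 = 2.986/1.50 = 1.991 mA.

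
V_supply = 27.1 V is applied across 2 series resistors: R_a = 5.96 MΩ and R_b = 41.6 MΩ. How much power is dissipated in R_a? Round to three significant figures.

P ≈ 1.94 µW

The common current is I = 27.1/47.56 = 0.5698 µA.
V(R_a) = I·R = 3.396 V; P = V·I = 3.396 × 0.5698 = 1.935 µW.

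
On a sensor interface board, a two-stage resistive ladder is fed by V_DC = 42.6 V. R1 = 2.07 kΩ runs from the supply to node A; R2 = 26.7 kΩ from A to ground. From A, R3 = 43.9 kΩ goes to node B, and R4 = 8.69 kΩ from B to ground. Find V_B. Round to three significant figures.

Node A sees R2 in parallel with the series input of stage 2, R3 + R4 = 52.59 kΩ.
Effective lower resistance at A: R2 ‖ 52.59 = 17.71 kΩ.
So V_A = 42.6 × 0.8953 = 38.14 V.
Then the unloaded second divider: V_B = V_A × R4/(R3+R4) = 38.14 × 0.1652 = 6.303 V.

V_B ≈ 6.30 V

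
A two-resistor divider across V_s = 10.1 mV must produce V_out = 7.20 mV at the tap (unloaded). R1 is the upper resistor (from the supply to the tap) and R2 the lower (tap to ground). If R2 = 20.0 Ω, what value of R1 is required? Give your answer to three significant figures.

R1 ≈ 8.06 Ω

V_out/V_s = R2/(R1+R2) = 0.7129.
R1 = R2·(1/k − 1) = 20.0 × 0.4028 = 8.056 Ω.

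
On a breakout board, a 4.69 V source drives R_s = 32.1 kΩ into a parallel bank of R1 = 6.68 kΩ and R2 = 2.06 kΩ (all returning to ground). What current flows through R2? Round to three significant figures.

Combine the parallel branches: R_p = (1/6.68 + 1/2.06)⁻¹ = 1.574 kΩ.
V_A = 4.69 × 1.574/33.67 = 0.2193 V.
Branch current I = V_A/R2 = 0.2193/2.06 = 0.1064 mA.
(Equivalently: I_total = 0.1393 mA, then current-divider fraction G_k/ΣG = 0.7643.)

I ≈ 0.106 mA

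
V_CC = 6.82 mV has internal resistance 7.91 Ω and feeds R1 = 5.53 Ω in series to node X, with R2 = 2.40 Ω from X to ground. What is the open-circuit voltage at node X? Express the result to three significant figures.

V_th ≈ 1.03 mV

R1' = 7.91 + 5.53 = 13.44 Ω (source resistance + R1).
V_th is the unloaded tap voltage: V_CC · R2/(R1'+R2) = 6.82 × 0.1515 = 1.033 mV.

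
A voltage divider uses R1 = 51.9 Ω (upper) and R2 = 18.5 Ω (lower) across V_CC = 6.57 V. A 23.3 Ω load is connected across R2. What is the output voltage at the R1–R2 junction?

First combine the lower leg with the load: R2 ‖ R_L = 10.31 Ω.
Now apply the divider: V_out = 6.57 × 0.1658 = 1.089 V.
(Unloaded it would be 1.73 V; the load pulls it down.)

V_out ≈ 1.09 V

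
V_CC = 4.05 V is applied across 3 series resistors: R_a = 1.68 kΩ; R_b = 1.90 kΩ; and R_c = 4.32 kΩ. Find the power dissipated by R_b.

The common current is I = 4.05/7.900 = 0.5127 mA.
P(R_b) = I²·R_b = (0.5127)² × 1.90 = 0.4994 mW.

P ≈ 0.499 mW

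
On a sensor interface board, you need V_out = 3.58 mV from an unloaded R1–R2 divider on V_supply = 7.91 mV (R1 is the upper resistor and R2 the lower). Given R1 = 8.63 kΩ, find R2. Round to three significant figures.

V_out/V_supply = R2/(R1+R2) = 0.4526.
R2 = R1 · 0.4526/(1 − 0.4526) = 7.135 kΩ.

R2 ≈ 7.14 kΩ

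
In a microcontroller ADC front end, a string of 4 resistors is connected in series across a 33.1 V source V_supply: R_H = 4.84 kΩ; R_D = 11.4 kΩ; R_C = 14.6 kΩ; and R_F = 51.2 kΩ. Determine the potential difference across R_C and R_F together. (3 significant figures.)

ΣR = 4.84 + 11.4 + 14.6 + 51.2 = 82.04 kΩ.
R_{R_C..R_F} = 14.6 + 51.2 = 65.80 kΩ.
By the voltage-divider rule, V = 33.1 × 65.80/82.04 = 26.55 V.

V ≈ 26.5 V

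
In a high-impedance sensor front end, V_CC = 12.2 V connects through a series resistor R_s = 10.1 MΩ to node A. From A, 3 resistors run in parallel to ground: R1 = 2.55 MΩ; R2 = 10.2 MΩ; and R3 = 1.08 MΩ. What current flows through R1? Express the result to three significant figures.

I ≈ 0.313 µA

Equivalent of the parallel group: R_p = 0.7062 MΩ.
V_A by voltage divider: V_A = 12.2 × 0.7062/(10.1 + 0.7062) = 0.7972 V.
Branch current I = V_A/R1 = 0.7972/2.55 = 0.3126 µA.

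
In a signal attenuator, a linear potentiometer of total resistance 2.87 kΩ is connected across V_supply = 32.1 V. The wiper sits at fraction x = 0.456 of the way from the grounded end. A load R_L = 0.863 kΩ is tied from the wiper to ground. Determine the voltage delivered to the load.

V_out ≈ 8.02 V

Lower segment x·R_p = 1.309 kΩ; upper segment (1−x)·R_p = 1.561 kΩ.
R_L loads the lower segment: effective lower R = 0.5201 kΩ.
Then V_out = V_supply · 0.5201/(1.561 + 0.5201) = 8.021 V.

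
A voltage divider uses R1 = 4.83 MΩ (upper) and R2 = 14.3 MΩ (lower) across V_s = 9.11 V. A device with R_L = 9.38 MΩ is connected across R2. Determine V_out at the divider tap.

The load sits in parallel with R2, giving an effective lower resistance R2' = R2·R_L/(R2+R_L) = 5.664 MΩ.
Voltage divider with the loaded lower leg: V_out = 9.11 × 5.664/(4.83 + 5.664) = 9.11 × 0.5398 = 4.917 V.

V_out ≈ 4.92 V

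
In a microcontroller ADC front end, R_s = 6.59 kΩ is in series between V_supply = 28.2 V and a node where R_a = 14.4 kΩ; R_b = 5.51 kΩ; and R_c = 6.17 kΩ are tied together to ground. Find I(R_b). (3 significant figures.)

Equivalent of the parallel group: R_p = 2.421 kΩ.
V_A by voltage divider: V_A = 28.2 × 2.421/(6.59 + 2.421) = 7.577 V.
I(R_b) = V_A / R_b = 7.577/5.51 = 1.375 mA.
(Equivalently: I_total = 3.129 mA, then current-divider fraction G_k/ΣG = 0.4394.)

I ≈ 1.38 mA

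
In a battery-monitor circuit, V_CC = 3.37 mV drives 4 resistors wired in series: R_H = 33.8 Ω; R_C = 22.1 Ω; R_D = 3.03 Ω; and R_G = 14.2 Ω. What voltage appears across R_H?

V ≈ 1.56 mV

Series total: ΣR = 33.8 + 22.1 + 3.03 + 14.2 = 73.13 Ω.
By the voltage-divider rule, V = 3.37 × 33.80/73.13 = 1.558 mV.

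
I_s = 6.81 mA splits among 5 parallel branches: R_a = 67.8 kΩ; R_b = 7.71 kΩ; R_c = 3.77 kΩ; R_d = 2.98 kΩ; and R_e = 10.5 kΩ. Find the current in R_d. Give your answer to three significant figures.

I ≈ 2.72 mA

Total conductance ΣG = 1/67.8 + 1/7.71 + 1/3.77 + 1/2.98 + 1/10.5 = 0.8405 (units of 1/kΩ).
Current divider: I(R_d) = I_s · G_k/ΣG = 6.81 × (0.3356/0.8405) = 6.81 × 0.3992 = 2.719 mA.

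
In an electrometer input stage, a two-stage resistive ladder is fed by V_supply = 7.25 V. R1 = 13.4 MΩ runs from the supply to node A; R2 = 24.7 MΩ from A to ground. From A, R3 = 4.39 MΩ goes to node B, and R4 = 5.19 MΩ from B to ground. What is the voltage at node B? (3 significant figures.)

V_B ≈ 1.34 V

The second stage (R3 + R4 = 9.580 MΩ) loads node A in parallel with R2.
Effective lower resistance at A: R2 ‖ 9.580 = 6.903 MΩ.
First divider: V_A = V_supply · 6.903/(13.4 + 6.903) = 2.465 V.
V_B = V_A × 0.5418 = 1.335 V.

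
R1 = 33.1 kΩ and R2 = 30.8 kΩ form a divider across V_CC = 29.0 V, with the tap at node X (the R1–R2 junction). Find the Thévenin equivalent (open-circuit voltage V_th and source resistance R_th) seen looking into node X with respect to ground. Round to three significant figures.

With X open, the divider is unloaded: V_th = 29.0 × 30.8/63.90 = 13.98 V.
Zeroing V_CC shorts the top of R1 to ground, so R_th = R1 ‖ R2 = 15.95 kΩ.

V_th ≈ 14.0 V, R_th ≈ 16.0 kΩ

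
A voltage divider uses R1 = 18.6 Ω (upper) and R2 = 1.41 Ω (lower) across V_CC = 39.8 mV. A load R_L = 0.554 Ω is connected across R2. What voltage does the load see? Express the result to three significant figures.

First combine the lower leg with the load: R2 ‖ R_L = 0.3977 Ω.
Now apply the divider: V_out = 39.8 × 0.02094 = 0.8332 mV.

V_out ≈ 0.833 mV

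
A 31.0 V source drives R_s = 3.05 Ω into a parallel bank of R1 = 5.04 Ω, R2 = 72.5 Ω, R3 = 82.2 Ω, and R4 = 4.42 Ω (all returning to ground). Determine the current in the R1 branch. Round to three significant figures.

I ≈ 2.59 A

Equivalent of the parallel group: R_p = 2.219 Ω.
V_A = 31.0 × 2.219/5.269 = 13.06 V.
I(R1) = V_A / R1 = 13.06/5.04 = 2.590 A.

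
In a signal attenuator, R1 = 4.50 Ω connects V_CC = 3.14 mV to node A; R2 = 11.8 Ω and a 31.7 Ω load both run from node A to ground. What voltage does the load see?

V_out ≈ 2.06 mV

First combine the lower leg with the load: R2 ‖ R_L = 8.599 Ω.
Then V_out = V_CC · R2'/(R1 + R2') = 3.14 × 8.599/13.10 = 2.061 mV.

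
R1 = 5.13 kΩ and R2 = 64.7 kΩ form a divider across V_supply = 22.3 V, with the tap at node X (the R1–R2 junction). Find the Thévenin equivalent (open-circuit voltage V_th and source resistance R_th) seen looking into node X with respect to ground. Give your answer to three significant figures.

V_th ≈ 20.7 V, R_th ≈ 4.75 kΩ

With X open, the divider is unloaded: V_th = 22.3 × 64.7/69.83 = 20.66 V.
Zeroing V_supply shorts the top of R1 to ground, so R_th = R1 ‖ R2 = 4.753 kΩ.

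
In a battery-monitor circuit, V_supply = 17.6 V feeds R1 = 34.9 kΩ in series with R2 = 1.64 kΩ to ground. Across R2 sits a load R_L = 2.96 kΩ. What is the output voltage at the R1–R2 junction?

First combine the lower leg with the load: R2 ‖ R_L = 1.055 kΩ.
Now apply the divider: V_out = 17.6 × 0.02935 = 0.5166 V.
(Unloaded it would be 0.790 V; the load pulls it down.)

V_out ≈ 0.517 V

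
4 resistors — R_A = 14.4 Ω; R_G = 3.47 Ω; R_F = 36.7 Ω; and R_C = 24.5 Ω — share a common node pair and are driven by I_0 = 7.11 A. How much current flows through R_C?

Total conductance ΣG = 1/14.4 + 1/3.47 + 1/36.7 + 1/24.5 = 0.4257 (units of 1/Ω).
R_C takes the fraction G_k/ΣG = 0.04082/0.4257 = 0.09588, so I = 7.11 × 0.09588 = 0.6817 A.

I ≈ 0.682 A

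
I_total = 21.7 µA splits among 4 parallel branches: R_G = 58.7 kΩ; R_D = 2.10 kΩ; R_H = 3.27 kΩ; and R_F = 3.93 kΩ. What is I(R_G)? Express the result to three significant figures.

I ≈ 0.351 µA

Total conductance ΣG = 1/58.7 + 1/2.10 + 1/3.27 + 1/3.93 = 1.053 (units of 1/kΩ).
Current divider: I(R_G) = I_total · G_k/ΣG = 21.7 × (0.01704/1.053) = 21.7 × 0.01617 = 0.3509 µA.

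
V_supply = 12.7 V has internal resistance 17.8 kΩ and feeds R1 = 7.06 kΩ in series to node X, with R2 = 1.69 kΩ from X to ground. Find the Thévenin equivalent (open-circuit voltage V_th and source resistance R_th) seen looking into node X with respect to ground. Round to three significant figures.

R1' = 17.8 + 7.06 = 24.86 kΩ (source resistance + R1).
V_th is the unloaded tap voltage: V_supply · R2/(R1'+R2) = 12.7 × 0.06365 = 0.8084 V.
Zeroing V_supply shorts the top of R1' to ground, so R_th = R1' ‖ R2 = 1.582 kΩ.

V_th ≈ 0.808 V, R_th ≈ 1.58 kΩ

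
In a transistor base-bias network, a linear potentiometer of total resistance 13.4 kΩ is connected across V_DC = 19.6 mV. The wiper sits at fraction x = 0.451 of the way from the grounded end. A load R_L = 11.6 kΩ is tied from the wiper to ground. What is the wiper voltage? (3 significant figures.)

Split the track: R_lower = x·R_p = 6.043 kΩ, R_upper = (1−x)·R_p = 7.357 kΩ.
(x·R_p) ‖ R_L = 3.973 kΩ.
V_out = 19.6 × 3.973/(7.357 + 3.973) = 6.874 mV.

V_out ≈ 6.87 mV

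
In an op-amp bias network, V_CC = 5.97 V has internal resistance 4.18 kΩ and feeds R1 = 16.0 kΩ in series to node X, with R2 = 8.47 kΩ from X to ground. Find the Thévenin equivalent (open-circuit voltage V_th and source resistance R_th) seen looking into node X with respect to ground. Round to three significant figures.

R1' = 4.18 + 16.0 = 20.18 kΩ (source resistance + R1).
With X open, the divider is unloaded: V_th = 5.97 × 8.47/28.65 = 1.765 V.
Zeroing V_CC shorts the top of R1' to ground, so R_th = R1' ‖ R2 = 5.966 kΩ.

V_th ≈ 1.76 V, R_th ≈ 5.97 kΩ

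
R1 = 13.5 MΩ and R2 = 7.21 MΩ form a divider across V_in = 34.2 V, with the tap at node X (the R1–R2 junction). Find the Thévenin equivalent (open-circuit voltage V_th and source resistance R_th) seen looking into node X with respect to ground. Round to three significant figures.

V_th ≈ 11.9 V, R_th ≈ 4.70 MΩ

V_th is the unloaded tap voltage: V_in · R2/(R1+R2) = 34.2 × 0.3481 = 11.91 V.
Looking into X with the source shorted: R_th = R1·R2/(R1+R2) = 13.50 × 7.21/20.71 = 4.700 MΩ.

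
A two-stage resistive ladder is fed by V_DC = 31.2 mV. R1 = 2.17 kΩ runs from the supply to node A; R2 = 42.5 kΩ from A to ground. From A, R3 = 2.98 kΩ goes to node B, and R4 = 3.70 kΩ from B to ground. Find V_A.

V_A ≈ 22.7 mV

Node A sees R2 in parallel with the series input of stage 2, R3 + R4 = 6.680 kΩ.
R2 ‖ (R3+R4) = 5.773 kΩ.
V_A = 31.2 × 5.773/(2.17 + 5.773) = 22.68 mV.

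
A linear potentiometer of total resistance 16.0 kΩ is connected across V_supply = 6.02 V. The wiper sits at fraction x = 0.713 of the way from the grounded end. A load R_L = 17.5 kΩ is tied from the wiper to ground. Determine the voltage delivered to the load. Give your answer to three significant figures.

Split the track: R_lower = x·R_p = 11.41 kΩ, R_upper = (1−x)·R_p = 4.592 kΩ.
R_L loads the lower segment: effective lower R = 6.906 kΩ.
Then V_out = V_supply · 6.906/(4.592 + 6.906) = 3.616 V.
(Unloaded: V_out = x·V_supply = 4.29 V.)

V_out ≈ 3.62 V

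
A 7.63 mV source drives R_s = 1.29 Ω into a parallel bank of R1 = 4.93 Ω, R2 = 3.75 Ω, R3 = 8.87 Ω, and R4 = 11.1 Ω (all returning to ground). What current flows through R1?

Parallel bank: R_p = 1/(1/4.93 + 1/3.75 + 1/8.87 + 1/11.1) = 1.487 Ω.
Node voltage V_A = V_in · R_p/(R_s + R_p) = 7.63 × 0.5355 = 4.086 mV.
Branch current I = V_A/R1 = 4.086/4.93 = 0.8288 mA.
(Check via current divider: I_total = 2.747 mA; share G_k/ΣG = 0.3017 → same result.)

I ≈ 0.829 mA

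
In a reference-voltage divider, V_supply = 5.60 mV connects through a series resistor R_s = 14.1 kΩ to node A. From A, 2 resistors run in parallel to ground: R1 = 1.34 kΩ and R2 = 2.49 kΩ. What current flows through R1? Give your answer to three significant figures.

Parallel bank: R_p = 1/(1/1.34 + 1/2.49) = 0.8712 kΩ.
Node voltage V_A = V_supply · R_p/(R_s + R_p) = 5.60 × 0.05819 = 0.3259 mV.
Branch current I = V_A/R1 = 0.3259/1.34 = 0.2432 µA.

I ≈ 0.243 µA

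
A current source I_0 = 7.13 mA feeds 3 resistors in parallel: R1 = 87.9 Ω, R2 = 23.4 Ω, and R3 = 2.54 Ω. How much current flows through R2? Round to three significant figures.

Total conductance ΣG = 1/87.9 + 1/23.4 + 1/2.54 = 0.4478 (units of 1/Ω).
Current divider: I(R2) = I_0 · G_k/ΣG = 7.13 × (0.04274/0.4478) = 7.13 × 0.09543 = 0.6804 mA.

I ≈ 0.680 mA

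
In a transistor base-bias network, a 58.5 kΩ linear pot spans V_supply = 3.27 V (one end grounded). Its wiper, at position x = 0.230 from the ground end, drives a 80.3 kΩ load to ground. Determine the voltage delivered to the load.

The pot divides into 45.05 kΩ above the wiper and 13.46 kΩ below.
R_L loads the lower segment: effective lower R = 11.52 kΩ.
V_out = 3.27 × 11.52/(45.05 + 11.52) = 0.6662 V.
(Unloaded: V_out = x·V_supply = 0.752 V.)

V_out ≈ 0.666 V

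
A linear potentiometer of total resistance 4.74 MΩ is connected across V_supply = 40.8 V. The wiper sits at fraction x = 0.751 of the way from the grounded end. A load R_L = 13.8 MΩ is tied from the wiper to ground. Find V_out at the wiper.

V_out ≈ 28.8 V

Split the track: R_lower = x·R_p = 3.560 MΩ, R_upper = (1−x)·R_p = 1.180 MΩ.
R_L loads the lower segment: effective lower R = 2.830 MΩ.
Loaded-divider output: V_out = 40.8 × 0.7057 = 28.79 V.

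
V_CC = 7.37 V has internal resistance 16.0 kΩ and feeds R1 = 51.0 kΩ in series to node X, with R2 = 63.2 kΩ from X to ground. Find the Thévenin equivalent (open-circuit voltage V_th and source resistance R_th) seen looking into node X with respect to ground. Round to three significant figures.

V_th ≈ 3.58 V, R_th ≈ 32.5 kΩ

R1' = 16.0 + 51.0 = 67.00 kΩ (source resistance + R1).
With X open, the divider is unloaded: V_th = 7.37 × 63.2/130.2 = 3.577 V.
Looking into X with the source shorted: R_th = R1'·R2/(R1'+R2) = 67.00 × 63.2/130.2 = 32.52 kΩ.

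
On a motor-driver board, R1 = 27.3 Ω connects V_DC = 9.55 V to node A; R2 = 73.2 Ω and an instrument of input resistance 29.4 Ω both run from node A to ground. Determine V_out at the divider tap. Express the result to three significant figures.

V_out ≈ 4.15 V

R2 ‖ R_L = (73.2 × 29.4)/(73.2 + 29.4) = 20.98 Ω.
Now apply the divider: V_out = 9.55 × 0.4345 = 4.149 V.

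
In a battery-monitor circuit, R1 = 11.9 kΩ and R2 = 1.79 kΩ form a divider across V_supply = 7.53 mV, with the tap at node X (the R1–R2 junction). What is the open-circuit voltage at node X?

V_th ≈ 0.985 mV

V_th is the unloaded tap voltage: V_supply · R2/(R1+R2) = 7.53 × 0.1308 = 0.9846 mV.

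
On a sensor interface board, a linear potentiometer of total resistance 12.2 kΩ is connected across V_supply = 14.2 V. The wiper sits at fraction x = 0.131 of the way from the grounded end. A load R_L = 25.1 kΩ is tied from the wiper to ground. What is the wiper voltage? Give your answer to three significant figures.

Lower segment x·R_p = 1.598 kΩ; upper segment (1−x)·R_p = 10.60 kΩ.
(x·R_p) ‖ R_L = 1.503 kΩ.
V_out = 14.2 × 1.503/(10.60 + 1.503) = 1.763 V.
(Unloaded: V_out = x·V_supply = 1.86 V.)

V_out ≈ 1.76 V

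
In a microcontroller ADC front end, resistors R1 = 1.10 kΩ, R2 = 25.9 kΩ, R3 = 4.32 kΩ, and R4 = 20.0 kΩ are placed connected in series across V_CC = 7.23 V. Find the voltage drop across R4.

Series total: ΣR = 1.10 + 25.9 + 4.32 + 20.0 = 51.32 kΩ.
Voltage divider: V = V_CC · (20.00 / 51.32) = 7.23 × 0.3897 = 2.818 V.

V ≈ 2.82 V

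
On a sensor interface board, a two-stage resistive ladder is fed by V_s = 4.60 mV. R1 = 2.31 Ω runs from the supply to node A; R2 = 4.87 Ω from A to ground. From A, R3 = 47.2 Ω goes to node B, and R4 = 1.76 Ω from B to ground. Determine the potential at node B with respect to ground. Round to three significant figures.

V_B ≈ 0.109 mV

Node A sees R2 in parallel with the series input of stage 2, R3 + R4 = 48.96 Ω.
R2 ‖ (R3+R4) = 4.429 Ω.
So V_A = 4.60 × 0.6572 = 3.023 mV.
Then the unloaded second divider: V_B = V_A × R4/(R3+R4) = 3.023 × 0.03595 = 0.1087 mV.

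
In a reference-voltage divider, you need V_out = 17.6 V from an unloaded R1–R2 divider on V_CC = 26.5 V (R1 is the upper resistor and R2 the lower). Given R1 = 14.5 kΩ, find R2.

R2 ≈ 28.7 kΩ

Required fraction k = V_out/V_CC = 0.6642.
So R2 = R1 · V_out/(V_CC − V_out) = 14.5 × 17.6/(26.5 − 17.6) = 14.5 × 1.978 = 28.67 kΩ.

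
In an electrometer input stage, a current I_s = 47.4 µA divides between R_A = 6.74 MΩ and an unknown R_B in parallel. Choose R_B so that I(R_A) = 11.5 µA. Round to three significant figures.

In a two-way split, I_A/I_s = R_B/(R_A + R_B).
11.5/47.4 = R_B/(R_A + R_B) → R_B = R_A · (0.2426)/(1 − 0.2426) = 6.74 × 0.3203 = 2.159 MΩ.

R_B ≈ 2.16 MΩ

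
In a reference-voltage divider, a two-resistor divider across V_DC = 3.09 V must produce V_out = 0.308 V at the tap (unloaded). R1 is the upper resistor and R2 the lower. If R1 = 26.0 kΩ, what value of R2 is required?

R2 ≈ 2.88 kΩ

Required fraction k = V_out/V_DC = 0.09968.
R2 = R1 · 0.09968/(1 − 0.09968) = 2.879 kΩ.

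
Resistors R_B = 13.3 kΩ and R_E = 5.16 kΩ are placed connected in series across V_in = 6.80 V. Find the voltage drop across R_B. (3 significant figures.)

Total series resistance ΣR = 13.3 + 5.16 = 18.46 kΩ.
Voltage divider: V = V_in · (13.30 / 18.46) = 6.80 × 0.7205 = 4.899 V.

V ≈ 4.90 V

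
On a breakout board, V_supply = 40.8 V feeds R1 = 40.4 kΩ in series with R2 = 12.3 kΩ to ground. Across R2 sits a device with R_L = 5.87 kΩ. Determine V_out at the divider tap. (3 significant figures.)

V_out ≈ 3.65 V

First combine the lower leg with the load: R2 ‖ R_L = 3.974 kΩ.
Voltage divider with the loaded lower leg: V_out = 40.8 × 3.974/(40.4 + 3.974) = 40.8 × 0.08955 = 3.654 V.
(Unloaded it would be 9.52 V; the load pulls it down.)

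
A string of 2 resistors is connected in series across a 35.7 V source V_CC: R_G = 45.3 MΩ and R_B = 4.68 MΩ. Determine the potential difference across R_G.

V ≈ 32.4 V

ΣR = 45.3 + 4.68 = 49.98 MΩ.
V = V_CC · R/ΣR = 35.7 × 0.9064 = 32.36 V.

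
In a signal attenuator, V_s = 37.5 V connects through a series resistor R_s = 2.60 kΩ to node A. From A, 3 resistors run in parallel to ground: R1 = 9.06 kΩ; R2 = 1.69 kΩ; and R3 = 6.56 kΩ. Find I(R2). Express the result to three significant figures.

Parallel bank: R_p = 1/(1/9.06 + 1/1.69 + 1/6.56) = 1.170 kΩ.
Node voltage V_A = V_s · R_p/(R_s + R_p) = 37.5 × 0.3104 = 11.64 V.
I(R2) = V_A / R2 = 11.64/1.69 = 6.887 mA.

I ≈ 6.89 mA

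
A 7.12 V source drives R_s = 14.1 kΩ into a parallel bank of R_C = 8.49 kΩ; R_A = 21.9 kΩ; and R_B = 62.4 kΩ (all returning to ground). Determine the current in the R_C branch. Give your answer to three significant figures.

I ≈ 0.238 mA

Equivalent of the parallel group: R_p = 5.572 kΩ.
Node voltage V_A = V_CC · R_p/(R_s + R_p) = 7.12 × 0.2832 = 2.017 V.
Branch current I = V_A/R_C = 2.017/8.49 = 0.2375 mA.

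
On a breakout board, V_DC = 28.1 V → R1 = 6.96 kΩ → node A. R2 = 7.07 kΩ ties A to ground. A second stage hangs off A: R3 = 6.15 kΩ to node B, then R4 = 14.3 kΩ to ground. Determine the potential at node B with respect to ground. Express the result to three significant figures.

V_B ≈ 8.45 V

The second stage (R3 + R4 = 20.45 kΩ) loads node A in parallel with R2.
R2 ‖ (R3+R4) = 5.254 kΩ.
So V_A = 28.1 × 0.4301 = 12.09 V.
V_B = V_A × 0.6993 = 8.452 V.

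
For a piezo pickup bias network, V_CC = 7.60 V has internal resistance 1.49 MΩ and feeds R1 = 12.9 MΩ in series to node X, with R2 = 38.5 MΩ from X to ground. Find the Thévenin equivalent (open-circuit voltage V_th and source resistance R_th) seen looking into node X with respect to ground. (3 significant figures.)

R1' = 1.49 + 12.9 = 14.39 MΩ (source resistance + R1).
V_th is the unloaded tap voltage: V_CC · R2/(R1'+R2) = 7.60 × 0.7279 = 5.532 V.
Looking into X with the source shorted: R_th = R1'·R2/(R1'+R2) = 14.39 × 38.5/52.89 = 10.47 MΩ.

V_th ≈ 5.53 V, R_th ≈ 10.5 MΩ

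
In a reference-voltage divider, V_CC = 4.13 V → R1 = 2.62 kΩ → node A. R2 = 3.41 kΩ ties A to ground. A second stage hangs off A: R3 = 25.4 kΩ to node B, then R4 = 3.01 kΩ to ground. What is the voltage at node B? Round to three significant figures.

Looking into the second stage from A: R3 + R4 = 28.41 kΩ appears in parallel with R2.
R2 ‖ (R3+R4) = 3.045 kΩ.
So V_A = 4.13 × 0.5375 = 2.220 V.
V_B = V_A × 0.1059 = 0.2352 V.

V_B ≈ 0.235 V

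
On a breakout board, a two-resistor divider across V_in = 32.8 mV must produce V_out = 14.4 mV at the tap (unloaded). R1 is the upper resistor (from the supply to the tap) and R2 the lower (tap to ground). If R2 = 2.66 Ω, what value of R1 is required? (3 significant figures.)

Required fraction k = V_out/V_in = 0.4390.
So R1 = R2 · (V_in/V_out − 1) = 2.66 × (32.8/14.4 − 1) = 2.66 × 1.278 = 3.399 Ω.

R1 ≈ 3.40 Ω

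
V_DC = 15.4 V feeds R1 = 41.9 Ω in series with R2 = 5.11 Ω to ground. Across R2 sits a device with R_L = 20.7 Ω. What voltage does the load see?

The load sits in parallel with R2, giving an effective lower resistance R2' = R2·R_L/(R2+R_L) = 4.098 Ω.
Then V_out = V_DC · R2'/(R1 + R2') = 15.4 × 4.098/46.00 = 1.372 V.
(Unloaded it would be 1.67 V; the load pulls it down.)

V_out ≈ 1.37 V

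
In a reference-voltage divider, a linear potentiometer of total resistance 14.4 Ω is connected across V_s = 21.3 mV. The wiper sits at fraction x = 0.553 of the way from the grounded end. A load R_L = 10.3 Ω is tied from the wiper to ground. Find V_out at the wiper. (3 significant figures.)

Lower segment x·R_p = 7.963 Ω; upper segment (1−x)·R_p = 6.437 Ω.
Lower segment in parallel with the load: 7.963 ‖ 10.3 = 4.491 Ω.
Then V_out = V_s · 4.491/(6.437 + 4.491) = 8.754 mV.

V_out ≈ 8.75 mV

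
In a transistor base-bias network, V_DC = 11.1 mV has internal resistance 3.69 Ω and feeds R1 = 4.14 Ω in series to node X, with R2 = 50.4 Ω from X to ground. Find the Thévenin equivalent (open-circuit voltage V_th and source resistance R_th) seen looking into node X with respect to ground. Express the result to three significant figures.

V_th ≈ 9.61 mV, R_th ≈ 6.78 Ω

R1' = 3.69 + 4.14 = 7.830 Ω (source resistance + R1).
With X open, the divider is unloaded: V_th = 11.1 × 50.4/58.23 = 9.607 mV.
With V_DC suppressed (replaced by a short), R_th = R1' ‖ R2 = (7.830 × 50.4)/(7.830 + 50.4) = 6.777 Ω.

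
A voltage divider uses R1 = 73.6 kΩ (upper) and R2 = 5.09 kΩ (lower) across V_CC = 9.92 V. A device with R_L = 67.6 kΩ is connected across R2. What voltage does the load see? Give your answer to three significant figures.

V_out ≈ 0.599 V

The load sits in parallel with R2, giving an effective lower resistance R2' = R2·R_L/(R2+R_L) = 4.734 kΩ.
Now apply the divider: V_out = 9.92 × 0.06043 = 0.5995 V.
(Unloaded it would be 0.642 V; the load pulls it down.)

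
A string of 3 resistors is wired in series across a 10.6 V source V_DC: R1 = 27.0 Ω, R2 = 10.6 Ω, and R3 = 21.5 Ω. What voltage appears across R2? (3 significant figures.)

ΣR = 27.0 + 10.6 + 21.5 = 59.10 Ω.
V = V_DC · R/ΣR = 10.6 × 0.1794 = 1.901 V.

V ≈ 1.90 V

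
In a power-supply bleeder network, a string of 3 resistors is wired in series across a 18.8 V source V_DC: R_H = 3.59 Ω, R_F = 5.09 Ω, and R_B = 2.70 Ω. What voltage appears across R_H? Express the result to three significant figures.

ΣR = 3.59 + 5.09 + 2.70 = 11.38 Ω.
By the voltage-divider rule, V = 18.8 × 3.590/11.38 = 5.931 V.

V ≈ 5.93 V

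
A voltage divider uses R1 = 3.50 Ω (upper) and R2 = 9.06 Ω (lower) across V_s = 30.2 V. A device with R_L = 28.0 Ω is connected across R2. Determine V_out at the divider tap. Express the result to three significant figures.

R2 ‖ R_L = (9.06 × 28.0)/(9.06 + 28.0) = 6.845 Ω.
Now apply the divider: V_out = 30.2 × 0.6617 = 19.98 V.
(Unloaded it would be 21.8 V; the load pulls it down.)

V_out ≈ 20.0 V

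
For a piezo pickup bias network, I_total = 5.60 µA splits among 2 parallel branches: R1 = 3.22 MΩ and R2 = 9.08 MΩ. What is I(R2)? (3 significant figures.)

Two-branch current divider: I_k = I_total · R_other/(R_1 + R_2).
So I = 5.60 × 3.22/12.30 = 1.466 µA.

I ≈ 1.47 µA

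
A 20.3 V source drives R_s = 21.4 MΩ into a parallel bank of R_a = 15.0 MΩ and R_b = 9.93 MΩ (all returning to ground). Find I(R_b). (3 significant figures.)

Parallel bank: R_p = 1/(1/15.0 + 1/9.93) = 5.975 MΩ.
V_A by voltage divider: V_A = 20.3 × 5.975/(21.4 + 5.975) = 4.431 V.
Branch current I = V_A/R_b = 4.431/9.93 = 0.4462 µA.
(Equivalently: I_total = 0.7416 µA, then current-divider fraction G_k/ΣG = 0.6017.)

I ≈ 0.446 µA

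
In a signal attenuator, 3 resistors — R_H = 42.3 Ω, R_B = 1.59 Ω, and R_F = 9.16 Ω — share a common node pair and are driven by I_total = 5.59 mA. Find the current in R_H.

I ≈ 0.173 mA

ΣG = 1/42.3 + 1/1.59 + 1/9.16 = 0.7617.
Current divider: I(R_H) = I_total · G_k/ΣG = 5.59 × (0.02364/0.7617) = 5.59 × 0.03104 = 0.1735 mA.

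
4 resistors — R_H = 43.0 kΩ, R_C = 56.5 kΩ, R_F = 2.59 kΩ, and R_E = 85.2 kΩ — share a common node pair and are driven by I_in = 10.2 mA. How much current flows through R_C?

Conductances: ΣG = 1/43.0 + 1/56.5 + 1/2.59 + 1/85.2 = 0.4388 (1/kΩ).
By the current-divider rule, I = I_in · G_k/ΣG = 10.2 × 0.04034 = 0.4114 mA.

I ≈ 0.411 mA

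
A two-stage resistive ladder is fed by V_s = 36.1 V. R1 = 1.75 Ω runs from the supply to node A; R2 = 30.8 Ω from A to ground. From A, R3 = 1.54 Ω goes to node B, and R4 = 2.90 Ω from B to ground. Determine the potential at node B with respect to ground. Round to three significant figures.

V_B ≈ 16.3 V

Looking into the second stage from A: R3 + R4 = 4.440 Ω appears in parallel with R2.
R2 ‖ (R3+R4) = 3.881 Ω.
First divider: V_A = V_s · 3.881/(1.75 + 3.881) = 24.88 V.
Then the unloaded second divider: V_B = V_A × R4/(R3+R4) = 24.88 × 0.6532 = 16.25 V.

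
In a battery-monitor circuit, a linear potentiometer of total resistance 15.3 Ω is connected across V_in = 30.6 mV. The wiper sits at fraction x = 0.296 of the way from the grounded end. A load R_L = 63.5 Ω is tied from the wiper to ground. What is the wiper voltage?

Lower segment x·R_p = 4.529 Ω; upper segment (1−x)·R_p = 10.77 Ω.
(x·R_p) ‖ R_L = 4.227 Ω.
Loaded-divider output: V_out = 30.6 × 0.2818 = 8.625 mV.

V_out ≈ 8.62 mV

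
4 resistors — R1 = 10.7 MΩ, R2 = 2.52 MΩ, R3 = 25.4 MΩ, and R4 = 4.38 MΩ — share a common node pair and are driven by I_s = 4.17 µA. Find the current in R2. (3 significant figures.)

I ≈ 2.18 µA

Total conductance ΣG = 1/10.7 + 1/2.52 + 1/25.4 + 1/4.38 = 0.7580 (units of 1/MΩ).
By the current-divider rule, I = I_s · G_k/ΣG = 4.17 × 0.5235 = 2.183 µA.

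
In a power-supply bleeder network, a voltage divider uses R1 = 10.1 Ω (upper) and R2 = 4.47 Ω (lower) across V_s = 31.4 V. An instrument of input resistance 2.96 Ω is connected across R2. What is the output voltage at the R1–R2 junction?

First combine the lower leg with the load: R2 ‖ R_L = 1.781 Ω.
Then V_out = V_s · R2'/(R1 + R2') = 31.4 × 1.781/11.88 = 4.706 V.
(Unloaded it would be 9.63 V; the load pulls it down.)

V_out ≈ 4.71 V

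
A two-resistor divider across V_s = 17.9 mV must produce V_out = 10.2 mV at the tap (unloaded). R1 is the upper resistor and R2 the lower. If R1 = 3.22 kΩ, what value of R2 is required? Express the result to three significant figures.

V_out/V_s = R2/(R1+R2) = 0.5698.
R2 = R1 · 0.5698/(1 − 0.5698) = 4.265 kΩ.

R2 ≈ 4.27 kΩ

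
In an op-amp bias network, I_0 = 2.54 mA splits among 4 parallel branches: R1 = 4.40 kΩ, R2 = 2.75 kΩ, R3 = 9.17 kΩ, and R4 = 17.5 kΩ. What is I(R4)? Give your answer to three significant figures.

ΣG = 1/4.40 + 1/2.75 + 1/9.17 + 1/17.5 = 0.7571.
By the current-divider rule, I = I_0 · G_k/ΣG = 2.54 × 0.07548 = 0.1917 mA.

I ≈ 0.192 mA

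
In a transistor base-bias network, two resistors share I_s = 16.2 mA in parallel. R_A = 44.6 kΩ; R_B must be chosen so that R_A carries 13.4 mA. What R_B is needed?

Two-branch current divider: I_A = I_s · R_B/(R_A + R_B).
With f = 0.8272, R_B = R_A · f/(1−f) = 44.6 × 4.786 = 213.4 kΩ.

R_B ≈ 213 kΩ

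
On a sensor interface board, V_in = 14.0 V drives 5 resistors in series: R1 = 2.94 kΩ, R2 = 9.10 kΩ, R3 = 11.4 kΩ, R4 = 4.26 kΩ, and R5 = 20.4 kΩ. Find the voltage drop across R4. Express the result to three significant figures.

V ≈ 1.24 V

Series total: ΣR = 2.94 + 9.10 + 11.4 + 4.26 + 20.4 = 48.10 kΩ.
V = V_in · R/ΣR = 14.0 × 0.08857 = 1.240 V.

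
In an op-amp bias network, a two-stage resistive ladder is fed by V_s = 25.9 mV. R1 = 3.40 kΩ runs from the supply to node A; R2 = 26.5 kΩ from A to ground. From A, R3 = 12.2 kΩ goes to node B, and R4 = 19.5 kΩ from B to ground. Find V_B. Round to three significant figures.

Looking into the second stage from A: R3 + R4 = 31.70 kΩ appears in parallel with R2.
Effective lower resistance at A: R2 ‖ 31.70 = 14.43 kΩ.
V_A = 25.9 × 14.43/(3.40 + 14.43) = 20.96 mV.
Stage 2 is unloaded, so V_B = V_A · R4/(R3+R4) = 20.96 × 19.5/31.70 = 12.89 mV.

V_B ≈ 12.9 mV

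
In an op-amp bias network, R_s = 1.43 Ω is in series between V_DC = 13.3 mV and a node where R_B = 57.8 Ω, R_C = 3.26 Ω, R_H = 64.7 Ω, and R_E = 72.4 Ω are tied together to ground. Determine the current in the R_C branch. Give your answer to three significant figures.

I ≈ 2.71 mA

Equivalent of the parallel group: R_p = 2.830 Ω.
V_A by voltage divider: V_A = 13.3 × 2.830/(1.43 + 2.830) = 8.836 mV.
Branch current I = V_A/R_C = 8.836/3.26 = 2.710 mA.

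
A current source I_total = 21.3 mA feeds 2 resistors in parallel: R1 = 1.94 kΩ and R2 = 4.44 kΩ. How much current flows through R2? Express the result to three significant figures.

I ≈ 6.48 mA

For two parallel branches, I_k = I_total · (other R)/(sum of R).
So I = 21.3 × 1.94/6.380 = 6.477 mA.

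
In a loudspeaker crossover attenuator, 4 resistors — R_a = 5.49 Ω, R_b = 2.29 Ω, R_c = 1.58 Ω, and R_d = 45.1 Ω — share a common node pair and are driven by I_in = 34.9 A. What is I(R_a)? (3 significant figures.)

I ≈ 4.99 A

Total conductance ΣG = 1/5.49 + 1/2.29 + 1/1.58 + 1/45.1 = 1.274 (units of 1/Ω).
By the current-divider rule, I = I_in · G_k/ΣG = 34.9 × 0.1430 = 4.990 A.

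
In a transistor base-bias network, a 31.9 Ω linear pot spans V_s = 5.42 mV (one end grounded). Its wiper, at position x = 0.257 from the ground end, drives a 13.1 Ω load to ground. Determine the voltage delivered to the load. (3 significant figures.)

Lower segment x·R_p = 8.198 Ω; upper segment (1−x)·R_p = 23.70 Ω.
Lower segment in parallel with the load: 8.198 ‖ 13.1 = 5.043 Ω.
Then V_out = V_s · 5.043/(23.70 + 5.043) = 0.9508 mV.

V_out ≈ 0.951 mV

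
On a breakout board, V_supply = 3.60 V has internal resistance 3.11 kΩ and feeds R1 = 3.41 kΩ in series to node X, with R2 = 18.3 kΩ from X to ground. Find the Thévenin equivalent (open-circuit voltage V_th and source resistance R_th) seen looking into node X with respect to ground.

V_th ≈ 2.65 V, R_th ≈ 4.81 kΩ

R1' = 3.11 + 3.41 = 6.520 kΩ (source resistance + R1).
Open-circuit (no load on X): V_th = V_supply · R2/(R1' + R2) = 3.60 × 18.3/(6.520 + 18.3) = 2.654 V.
Looking into X with the source shorted: R_th = R1'·R2/(R1'+R2) = 6.520 × 18.3/24.82 = 4.807 kΩ.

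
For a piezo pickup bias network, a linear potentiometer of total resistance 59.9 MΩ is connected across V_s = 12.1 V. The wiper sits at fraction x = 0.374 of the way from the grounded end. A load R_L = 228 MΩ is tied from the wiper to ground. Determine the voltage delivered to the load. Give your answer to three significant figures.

V_out ≈ 4.26 V

The pot divides into 37.50 MΩ above the wiper and 22.40 MΩ below.
R_L loads the lower segment: effective lower R = 20.40 MΩ.
Loaded-divider output: V_out = 12.1 × 0.3523 = 4.263 V.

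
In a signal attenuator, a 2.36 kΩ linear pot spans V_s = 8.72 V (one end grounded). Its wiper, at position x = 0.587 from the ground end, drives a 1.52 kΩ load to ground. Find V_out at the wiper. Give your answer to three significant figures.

V_out ≈ 3.72 V

Lower segment x·R_p = 1.385 kΩ; upper segment (1−x)·R_p = 0.9747 kΩ.
(x·R_p) ‖ R_L = 0.7248 kΩ.
Then V_out = V_s · 0.7248/(0.9747 + 0.7248) = 3.719 V.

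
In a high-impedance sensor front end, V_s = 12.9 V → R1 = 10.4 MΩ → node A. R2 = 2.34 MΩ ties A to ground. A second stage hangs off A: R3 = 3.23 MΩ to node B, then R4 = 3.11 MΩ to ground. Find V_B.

V_B ≈ 0.893 V

Looking into the second stage from A: R3 + R4 = 6.340 MΩ appears in parallel with R2.
R2 ‖ (R3+R4) = 1.709 MΩ.
First divider: V_A = V_s · 1.709/(10.4 + 1.709) = 1.821 V.
V_B = V_A × 0.4905 = 0.8932 V.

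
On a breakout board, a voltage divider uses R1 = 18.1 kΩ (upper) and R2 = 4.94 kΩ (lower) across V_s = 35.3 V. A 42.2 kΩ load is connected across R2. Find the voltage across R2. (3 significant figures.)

R2 ‖ R_L = (4.94 × 42.2)/(4.94 + 42.2) = 4.422 kΩ.
Voltage divider with the loaded lower leg: V_out = 35.3 × 4.422/(18.1 + 4.422) = 35.3 × 0.1964 = 6.931 V.
(Unloaded it would be 7.57 V; the load pulls it down.)

V_out ≈ 6.93 V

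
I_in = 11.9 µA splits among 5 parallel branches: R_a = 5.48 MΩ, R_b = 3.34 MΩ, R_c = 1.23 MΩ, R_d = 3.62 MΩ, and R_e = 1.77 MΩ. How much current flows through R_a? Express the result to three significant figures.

I ≈ 1.02 µA

Conductances: ΣG = 1/5.48 + 1/3.34 + 1/1.23 + 1/3.62 + 1/1.77 = 2.136 (1/MΩ).
R_a takes the fraction G_k/ΣG = 0.1825/2.136 = 0.08543, so I = 11.9 × 0.08543 = 1.017 µA.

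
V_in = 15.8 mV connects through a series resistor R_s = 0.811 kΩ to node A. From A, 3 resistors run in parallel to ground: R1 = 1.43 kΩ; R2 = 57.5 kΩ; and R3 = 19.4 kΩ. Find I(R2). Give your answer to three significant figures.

I ≈ 0.169 µA

Combine the parallel branches: R_p = (1/1.43 + 1/57.5 + 1/19.4)⁻¹ = 1.302 kΩ.
V_A by voltage divider: V_A = 15.8 × 1.302/(0.811 + 1.302) = 9.735 mV.
I(R2) = V_A / R2 = 9.735/57.5 = 0.1693 µA.
(Check via current divider: I_total = 7.479 µA; share G_k/ΣG = 0.02264 → same result.)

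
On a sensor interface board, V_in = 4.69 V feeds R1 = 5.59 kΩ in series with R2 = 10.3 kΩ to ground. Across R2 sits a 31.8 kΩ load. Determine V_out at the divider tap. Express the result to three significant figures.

The load sits in parallel with R2, giving an effective lower resistance R2' = R2·R_L/(R2+R_L) = 7.780 kΩ.
Now apply the divider: V_out = 4.69 × 0.5819 = 2.729 V.

V_out ≈ 2.73 V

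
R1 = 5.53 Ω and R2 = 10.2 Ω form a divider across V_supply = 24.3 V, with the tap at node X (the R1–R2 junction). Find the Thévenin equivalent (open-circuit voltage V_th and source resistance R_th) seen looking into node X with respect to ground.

V_th is the unloaded tap voltage: V_supply · R2/(R1+R2) = 24.3 × 0.6484 = 15.76 V.
Zeroing V_supply shorts the top of R1 to ground, so R_th = R1 ‖ R2 = 3.586 Ω.

V_th ≈ 15.8 V, R_th ≈ 3.59 Ω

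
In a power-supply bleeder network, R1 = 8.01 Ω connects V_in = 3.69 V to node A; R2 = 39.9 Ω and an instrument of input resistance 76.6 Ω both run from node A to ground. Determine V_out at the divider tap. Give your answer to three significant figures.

V_out ≈ 2.83 V

First combine the lower leg with the load: R2 ‖ R_L = 26.23 Ω.
Then V_out = V_in · R2'/(R1 + R2') = 3.69 × 26.23/34.24 = 2.827 V.
(Unloaded it would be 3.07 V; the load pulls it down.)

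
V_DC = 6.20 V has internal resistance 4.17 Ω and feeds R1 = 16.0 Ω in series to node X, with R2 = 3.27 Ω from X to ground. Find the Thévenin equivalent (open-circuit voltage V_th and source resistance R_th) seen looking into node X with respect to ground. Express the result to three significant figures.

R1' = 4.17 + 16.0 = 20.17 Ω (source resistance + R1).
V_th is the unloaded tap voltage: V_DC · R2/(R1'+R2) = 6.20 × 0.1395 = 0.8649 V.
Looking into X with the source shorted: R_th = R1'·R2/(R1'+R2) = 20.17 × 3.27/23.44 = 2.814 Ω.

V_th ≈ 0.865 V, R_th ≈ 2.81 Ω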